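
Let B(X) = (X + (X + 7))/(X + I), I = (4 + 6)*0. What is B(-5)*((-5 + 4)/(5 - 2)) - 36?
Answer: -181/5 ≈ -36.200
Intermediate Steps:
I = 0 (I = 10*0 = 0)
B(X) = (7 + 2*X)/X (B(X) = (X + (X + 7))/(X + 0) = (X + (7 + X))/X = (7 + 2*X)/X)
B(-5)*((-5 + 4)/(5 - 2)) - 36 = (2 + 7/(-5))*((-5 + 4)/(5 - 2)) - 36 = (2 + 7*(-1/5))*(-1/3) - 36 = (2 - 7/5)*((1/3)*(-1)) - 36 = (3/5)*(-1/3) - 36 = -1/5 - 36 = -181/5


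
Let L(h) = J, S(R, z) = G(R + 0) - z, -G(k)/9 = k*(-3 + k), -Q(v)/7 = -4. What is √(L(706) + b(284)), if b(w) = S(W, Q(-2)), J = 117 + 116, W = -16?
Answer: I*√2531 ≈ 50.309*I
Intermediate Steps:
Q(v) = 28 (Q(v) = -7*(-4) = 28)
G(k) = -9*k*(-3 + k)
S(R, z) = -z + 9*R*(3 - R) (S(R, z) = 9*(R + 0)*(3 - (R + 0)) - z = 9*R*(3 - R) - z = -z + 9*R*(3 - R))
J = 233
L(h) = 233
b(w) = -2764 (b(w) = -1*28 - 9*(-16)*(-3 - 16) = -28 - 9*(-16)*(-19) = -28 - 2736 = -2764)
√(L(706) + b(284)) = √(233 - 2764) = √(-2531) = I*√2531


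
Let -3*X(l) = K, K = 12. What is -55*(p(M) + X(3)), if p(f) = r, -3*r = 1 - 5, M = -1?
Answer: 440/3 ≈ 146.67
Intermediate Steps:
r = 4/3 (r = -(1 - 5)/3 = -⅓*(-4) = 4/3 ≈ 1.3333)
p(f) = 4/3
X(l) = -4 (X(l) = -⅓*12 = -4)
-55*(p(M) + X(3)) = -55*(4/3 - 4) = -55*(-8/3) = 440/3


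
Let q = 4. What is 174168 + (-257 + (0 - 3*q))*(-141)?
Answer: 212097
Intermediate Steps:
174168 + (-257 + (0 - 3*q))*(-141) = 174168 + (-257 + (0 - 3*4))*(-141) = 174168 + (-257 + (0 - 12))*(-141) = 174168 + (-257 - 12)*(-141) = 174168 - 269*(-141) = 174168 + 37929 = 212097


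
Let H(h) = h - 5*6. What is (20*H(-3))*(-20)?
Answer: 13200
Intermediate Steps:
H(h) = -30 + h (H(h) = h - 30 = -30 + h)
(20*H(-3))*(-20) = (20*(-30 - 3))*(-20) = (20*(-33))*(-20) = -660*(-20) = 13200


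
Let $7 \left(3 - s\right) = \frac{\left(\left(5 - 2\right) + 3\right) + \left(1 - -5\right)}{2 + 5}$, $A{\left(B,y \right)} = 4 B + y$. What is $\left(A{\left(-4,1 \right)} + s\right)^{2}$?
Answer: $\frac{360000}{2401} \approx 149.94$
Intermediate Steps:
$A{\left(B,y \right)} = y + 4 B$
$s = \frac{135}{49}$ ($s = 3 - \frac{\left(\left(\left(5 - 2\right) + 3\right) + \left(1 - -5\right)\right) \frac{1}{2 + 5}}{7} = 3 - \frac{\left(\left(3 + 3\right) + \left(1 + 5\right)\right) \frac{1}{7}}{7} = 3 - \frac{\left(6 + 6\right) \frac{1}{7}}{7} = 3 - \frac{12 \cdot \frac{1}{7}}{7} = 3 - \frac{12}{49} = \frac{135}{49} \approx 2.7551$)
$\left(A{\left(-4,1 \right)} + s\right)^{2} = \left(\left(1 + 4 \left(-4\right)\right) + \frac{135}{49}\right)^{2} = \left(\left(1 - 16\right) + \frac{135}{49}\right)^{2} = \left(-15 + \frac{135}{49}\right)^{2} = \left(- \frac{600}{49}\right)^{2} = \frac{360000}{2401}$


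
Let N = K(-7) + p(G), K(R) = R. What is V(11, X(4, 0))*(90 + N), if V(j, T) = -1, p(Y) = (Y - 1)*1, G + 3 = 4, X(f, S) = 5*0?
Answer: -83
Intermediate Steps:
X(f, S) = 0
G = 1 (G = -3 + 4 = 1)
p(Y) = -1 + Y (p(Y) = (-1 + Y)*1 = -1 + Y)
N = -7 (N = -7 + (-1 + 1) = -7 + 0 = -7)
V(11, X(4, 0))*(90 + N) = -(90 - 7) = -1*83 = -83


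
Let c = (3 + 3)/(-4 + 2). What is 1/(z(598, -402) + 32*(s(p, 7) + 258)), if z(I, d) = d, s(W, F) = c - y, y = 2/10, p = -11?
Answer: 5/38758 ≈ 0.00012901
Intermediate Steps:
c = -3 (c = 6/(-2) = 6*(-½) = -3)
y = ⅕ (y = 2*(⅒) = ⅕ ≈ 0.20000)
s(W, F) = -16/5 (s(W, F) = -3 - 1*⅕ = -3 - ⅕ = -16/5)
1/(z(598, -402) + 32*(s(p, 7) + 258)) = 1/(-402 + 32*(-16/5 + 258)) = 1/(-402 + 32*(1274/5)) = 1/(-402 + 40768/5) = 1/(38758/5) = 5/38758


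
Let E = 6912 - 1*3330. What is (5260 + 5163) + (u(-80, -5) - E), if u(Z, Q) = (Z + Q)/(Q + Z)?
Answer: 6842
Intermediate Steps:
u(Z, Q) = 1 (u(Z, Q) = (Q + Z)/(Q + Z) = 1)
E = 3582 (E = 6912 - 3330 = 3582)
(5260 + 5163) + (u(-80, -5) - E) = (5260 + 5163) + (1 - 1*3582) = 10423 + (1 - 3582) = 10423 - 3581 = 6842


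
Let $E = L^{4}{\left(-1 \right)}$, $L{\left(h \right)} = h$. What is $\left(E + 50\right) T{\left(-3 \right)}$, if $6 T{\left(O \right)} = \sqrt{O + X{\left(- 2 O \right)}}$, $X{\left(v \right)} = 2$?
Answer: $\frac{17 i}{2} \approx 8.5 i$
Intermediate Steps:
$E = 1$ ($E = \left(-1\right)^{4} = 1$)
$T{\left(O \right)} = \frac{\sqrt{2 + O}}{6}$ ($T{\left(O \right)} = \frac{\sqrt{O + 2}}{6} = \frac{\sqrt{2 + O}}{6}$)
$\left(E + 50\right) T{\left(-3 \right)} = \left(1 + 50\right) \frac{\sqrt{2 - 3}}{6} = 51 \frac{\sqrt{-1}}{6} = 51 \frac{i}{6} = \frac{17 i}{2}$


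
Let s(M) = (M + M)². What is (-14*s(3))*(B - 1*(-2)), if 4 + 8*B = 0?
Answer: -756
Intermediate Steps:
B = -½ (B = -½ + (⅛)*0 = -½ + 0 = -½ ≈ -0.50000)
s(M) = 4*M² (s(M) = (2*M)² = 4*M²)
(-14*s(3))*(B - 1*(-2)) = (-56*3²)*(-½ - 1*(-2)) = (-56*9)*(-½ + 2) = -14*36*(3/2) = -504*3/2 = -756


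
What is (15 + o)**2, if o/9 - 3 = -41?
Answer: 106929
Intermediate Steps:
o = -342 (o = 27 + 9*(-41) = 27 - 369 = -342)
(15 + o)**2 = (15 - 342)**2 = (-327)**2 = 106929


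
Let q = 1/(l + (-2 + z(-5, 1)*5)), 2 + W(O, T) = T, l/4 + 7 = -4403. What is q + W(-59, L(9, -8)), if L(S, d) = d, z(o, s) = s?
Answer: -176371/17637 ≈ -10.000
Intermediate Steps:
l = -17640 (l = -28 + 4*(-4403) = -28 - 17612 = -17640)
W(O, T) = -2 + T
q = -1/17637 (q = 1/(-17640 + (-2 + 1*5)) = 1/(-17640 + (-2 + 5)) = 1/(-17640 + 3) = 1/(-17637) = -1/17637 ≈ -5.6699e-5)
q + W(-59, L(9, -8)) = -1/17637 + (-2 - 8) = -1/17637 - 10 = -176371/17637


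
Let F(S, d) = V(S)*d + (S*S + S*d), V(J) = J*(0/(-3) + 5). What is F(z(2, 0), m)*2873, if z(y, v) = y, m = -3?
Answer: -91936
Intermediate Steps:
V(J) = 5*J (V(J) = J*(0*(-⅓) + 5) = J*(0 + 5) = J*5 = 5*J)
F(S, d) = S² + 6*S*d (F(S, d) = (5*S)*d + (S*S + S*d) = 5*S*d + (S² + S*d) = S² + 6*S*d)
F(z(2, 0), m)*2873 = (2*(2 + 6*(-3)))*2873 = (2*(2 - 18))*2873 = (2*(-16))*2873 = -32*2873 = -91936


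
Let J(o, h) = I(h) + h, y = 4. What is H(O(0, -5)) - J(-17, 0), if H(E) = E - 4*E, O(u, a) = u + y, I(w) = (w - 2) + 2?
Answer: -12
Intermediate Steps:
I(w) = w (I(w) = (-2 + w) + 2 = w)
J(o, h) = 2*h (J(o, h) = h + h = 2*h)
O(u, a) = 4 + u (O(u, a) = u + 4 = 4 + u)
H(E) = -3*E
H(O(0, -5)) - J(-17, 0) = -3*(4 + 0) - 2*0 = -3*4 - 1*0 = -12 + 0 = -12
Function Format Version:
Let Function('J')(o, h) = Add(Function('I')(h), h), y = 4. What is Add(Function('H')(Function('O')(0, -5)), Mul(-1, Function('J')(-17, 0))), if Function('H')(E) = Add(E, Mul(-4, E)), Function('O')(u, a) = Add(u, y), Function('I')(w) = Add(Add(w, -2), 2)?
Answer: -12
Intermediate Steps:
Function('I')(w) = w (Function('I')(w) = Add(Add(-2, w), 2) = w)
Function('J')(o, h) = Mul(2, h) (Function('J')(o, h) = Add(h, h) = Mul(2, h))
Function('O')(u, a) = Add(4, u) (Function('O')(u, a) = Add(u, 4) = Add(4, u))
Function('H')(E) = Mul(-3, E)
Add(Function('H')(Function('O')(0, -5)), Mul(-1, Function('J')(-17, 0))) = Add(Mul(-3, Add(4, 0)), Mul(-1, Mul(2, 0))) = Add(Mul(-3, 4), Mul(-1, 0)) = Add(-12, 0) = -12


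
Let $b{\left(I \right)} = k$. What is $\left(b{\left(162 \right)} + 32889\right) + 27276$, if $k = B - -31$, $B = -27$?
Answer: $60169$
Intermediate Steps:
$k = 4$ ($k = -27 - -31 = -27 + 31 = 4$)
$b{\left(I \right)} = 4$
$\left(b{\left(162 \right)} + 32889\right) + 27276 = \left(4 + 32889\right) + 27276 = 32893 + 27276 = 60169$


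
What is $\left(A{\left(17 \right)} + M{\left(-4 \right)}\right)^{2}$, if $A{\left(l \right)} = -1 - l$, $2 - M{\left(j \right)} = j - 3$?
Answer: $81$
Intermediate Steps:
$M{\left(j \right)} = 5 - j$ ($M{\left(j \right)} = 2 - \left(j - 3\right) = 2 - \left(-3 + j\right) = 5 - j$)
$\left(A{\left(17 \right)} + M{\left(-4 \right)}\right)^{2} = \left(\left(-1 - 17\right) + \left(5 - -4\right)\right)^{2} = \left(\left(-1 - 17\right) + \left(5 + 4\right)\right)^{2} = \left(-18 + 9\right)^{2} = \left(-9\right)^{2} = 81$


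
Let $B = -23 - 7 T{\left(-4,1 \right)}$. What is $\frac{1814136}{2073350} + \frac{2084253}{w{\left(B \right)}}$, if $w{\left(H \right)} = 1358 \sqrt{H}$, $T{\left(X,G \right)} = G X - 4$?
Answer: $\frac{907068}{1036675} + \frac{694751 \sqrt{33}}{14938} \approx 268.05$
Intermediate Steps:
$T{\left(X,G \right)} = -4 + G X$
$B = 33$ ($B = -23 - 7 \left(-4 + 1 \left(-4\right)\right) = -23 - 7 \left(-4 - 4\right) = -23 - -56 = -23 + 56 = 33$)
$\frac{1814136}{2073350} + \frac{2084253}{w{\left(B \right)}} = \frac{1814136}{2073350} + \frac{2084253}{1358 \sqrt{33}} = 1814136 \cdot \frac{1}{2073350} + 2084253 \frac{\sqrt{33}}{44814} = \frac{907068}{1036675} + \frac{694751 \sqrt{33}}{14938}$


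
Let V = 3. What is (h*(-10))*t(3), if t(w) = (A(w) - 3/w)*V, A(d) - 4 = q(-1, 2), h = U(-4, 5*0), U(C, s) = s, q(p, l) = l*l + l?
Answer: 0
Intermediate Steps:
q(p, l) = l + l² (q(p, l) = l² + l = l + l²)
h = 0 (h = 5*0 = 0)
A(d) = 10 (A(d) = 4 + 2*(1 + 2) = 4 + 2*3 = 4 + 6 = 10)
t(w) = 30 - 9/w (t(w) = (10 - 3/w)*3 = 30 - 9/w)
(h*(-10))*t(3) = (0*(-10))*(30 - 9/3) = 0*(30 - 9*⅓) = 0*(30 - 3) = 0*27 = 0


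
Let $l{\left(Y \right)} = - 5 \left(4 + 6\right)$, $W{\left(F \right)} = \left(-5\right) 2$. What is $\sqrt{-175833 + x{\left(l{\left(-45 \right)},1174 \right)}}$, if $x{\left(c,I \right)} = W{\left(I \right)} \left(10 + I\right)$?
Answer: $i \sqrt{187673} \approx 433.21 i$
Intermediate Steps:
$W{\left(F \right)} = -10$
$l{\left(Y \right)} = -50$ ($l{\left(Y \right)} = \left(-5\right) 10 = -50$)
$x{\left(c,I \right)} = -100 - 10 I$ ($x{\left(c,I \right)} = - 10 \left(10 + I\right) = -100 - 10 I$)
$\sqrt{-175833 + x{\left(l{\left(-45 \right)},1174 \right)}} = \sqrt{-175833 - 11840} = \sqrt{-187673} = i \sqrt{187673}$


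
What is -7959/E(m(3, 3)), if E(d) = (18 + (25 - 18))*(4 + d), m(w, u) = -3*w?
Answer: 7959/125 ≈ 63.672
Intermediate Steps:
E(d) = 100 + 25*d (E(d) = (18 + 7)*(4 + d) = 25*(4 + d) = 100 + 25*d)
-7959/E(m(3, 3)) = -7959/(100 + 25*(-3*3)) = -7959/(100 + 25*(-9)) = -7959/(100 - 225) = -7959/(-125) = -7959*(-1/125) = 7959/125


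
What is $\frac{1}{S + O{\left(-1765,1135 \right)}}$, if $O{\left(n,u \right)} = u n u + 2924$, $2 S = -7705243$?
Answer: $- \frac{2}{4555133645} \approx -4.3907 \cdot 10^{-10}$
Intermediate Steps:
$S = - \frac{7705243}{2}$ ($S = \frac{1}{2} \left(-7705243\right) = - \frac{7705243}{2} \approx -3.8526 \cdot 10^{6}$)
$O{\left(n,u \right)} = 2924 + n u^{2}$ ($O{\left(n,u \right)} = n u u + 2924 = n u^{2} + 2924 = 2924 + n u^{2}$)
$\frac{1}{S + O{\left(-1765,1135 \right)}} = \frac{1}{- \frac{7705243}{2} + \left(2924 - 1765 \cdot 1135^{2}\right)} = \frac{1}{- \frac{7705243}{2} + \left(2924 - 2273717125\right)} = \frac{1}{- \frac{7705243}{2} - 2273714201} = \frac{1}{- \frac{4555133645}{2}} = - \frac{2}{4555133645}$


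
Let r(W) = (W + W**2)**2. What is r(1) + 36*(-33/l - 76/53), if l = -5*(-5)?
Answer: -126064/1325 ≈ -95.143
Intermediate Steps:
l = 25
r(1) + 36*(-33/l - 76/53) = 1**2*(1 + 1)**2 + 36*(-33/25 - 76/53) = 1*2**2 + 36*(-33*1/25 - 76*1/53) = 1*4 + 36*(-33/25 - 76/53) = 4 + 36*(-3649/1325) = 4 - 131364/1325 = -126064/1325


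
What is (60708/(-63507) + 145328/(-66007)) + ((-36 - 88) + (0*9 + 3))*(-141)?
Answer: 23834960378079/1397302183 ≈ 17058.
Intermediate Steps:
(60708/(-63507) + 145328/(-66007)) + ((-36 - 88) + (0*9 + 3))*(-141) = (60708*(-1/63507) + 145328*(-1/66007)) + (-124 + (0 + 3))*(-141) = (-20236/21169 - 145328/66007) + (-124 + 3)*(-141) = -4412166084/1397302183 - 121*(-141) = -4412166084/1397302183 + 17061 = 23834960378079/1397302183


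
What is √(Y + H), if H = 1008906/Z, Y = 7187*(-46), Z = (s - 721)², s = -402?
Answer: 4*I*√26058172547/1123 ≈ 574.98*I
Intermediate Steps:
Z = 1261129 (Z = (-402 - 721)² = (-1123)² = 1261129)
Y = -330602
H = 1008906/1261129 ≈ 0.80000
√(Y + H) = √(-330602 + 1008906/1261129) = √(-416930760752/1261129) = 4*I*√26058172547/1123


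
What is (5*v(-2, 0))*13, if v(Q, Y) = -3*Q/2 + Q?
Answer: 65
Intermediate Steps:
v(Q, Y) = -Q/2 (v(Q, Y) = -3*Q*(½) + Q = -3*Q/2 + Q = -Q/2)
(5*v(-2, 0))*13 = (5*(-½*(-2)))*13 = (5*1)*13 = 5*13 = 65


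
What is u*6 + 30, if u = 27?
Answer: 192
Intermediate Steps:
u*6 + 30 = 27*6 + 30 = 162 + 30 = 192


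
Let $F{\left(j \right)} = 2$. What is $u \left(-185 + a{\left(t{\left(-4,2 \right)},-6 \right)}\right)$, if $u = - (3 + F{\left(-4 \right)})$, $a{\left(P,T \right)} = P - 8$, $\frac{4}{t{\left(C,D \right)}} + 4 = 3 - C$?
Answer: $\frac{2875}{3} \approx 958.33$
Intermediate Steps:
$t{\left(C,D \right)} = \frac{4}{-1 - C}$ ($t{\left(C,D \right)} = \frac{4}{-4 - \left(-3 + C\right)} = \frac{4}{-1 - C}$)
$a{\left(P,T \right)} = -8 + P$ ($a{\left(P,T \right)} = P - 8 = -8 + P$)
$u = -5$ ($u = - (3 + 2) = \left(-1\right) 5 = -5$)
$u \left(-185 + a{\left(t{\left(-4,2 \right)},-6 \right)}\right) = - 5 \left(-185 - \left(8 + \frac{4}{1 - 4}\right)\right) = - 5 \left(-185 - \left(8 + \frac{4}{-3}\right)\right) = - 5 \left(-185 - \frac{20}{3}\right) = \left(-5\right) \left(- \frac{575}{3}\right) = \frac{2875}{3}$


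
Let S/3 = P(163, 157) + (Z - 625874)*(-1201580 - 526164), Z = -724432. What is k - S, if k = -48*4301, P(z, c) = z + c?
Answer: -6998949476400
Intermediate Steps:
P(z, c) = c + z
k = -206448
S = 6998949269952 (S = 3*((157 + 163) + (-724432 - 625874)*(-1201580 - 526164)) = 3*(320 - 1350306*(-1727744)) = 3*(320 + 2332983089664) = 3*2332983089984 = 6998949269952)
k - S = -206448 - 1*6998949269952 = -206448 - 6998949269952 = -6998949476400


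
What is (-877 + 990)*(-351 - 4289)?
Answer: -524320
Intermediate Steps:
(-877 + 990)*(-351 - 4289) = 113*(-4640) = -524320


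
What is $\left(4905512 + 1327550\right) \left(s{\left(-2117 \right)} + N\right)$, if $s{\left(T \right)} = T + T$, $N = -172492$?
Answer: $-1101544115012$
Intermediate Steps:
$s{\left(T \right)} = 2 T$
$\left(4905512 + 1327550\right) \left(s{\left(-2117 \right)} + N\right) = \left(4905512 + 1327550\right) \left(2 \left(-2117\right) - 172492\right) = 6233062 \left(-4234 - 172492\right) = 6233062 \left(-176726\right) = -1101544115012$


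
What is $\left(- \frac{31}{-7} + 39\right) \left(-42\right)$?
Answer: $-1824$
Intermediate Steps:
$\left(- \frac{31}{-7} + 39\right) \left(-42\right) = \left(\left(-31\right) \left(- \frac{1}{7}\right) + 39\right) \left(-42\right) = \left(\frac{31}{7} + 39\right) \left(-42\right) = \frac{304}{7} \left(-42\right) = -1824$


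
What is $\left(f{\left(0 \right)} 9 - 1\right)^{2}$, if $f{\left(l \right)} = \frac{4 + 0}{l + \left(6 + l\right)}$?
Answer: $25$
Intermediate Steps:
$f{\left(l \right)} = \frac{4}{6 + 2 l}$
$\left(f{\left(0 \right)} 9 - 1\right)^{2} = \left(\frac{2}{3 + 0} \cdot 9 - 1\right)^{2} = \left(\frac{2}{3} \cdot 9 - 1\right)^{2} = \left(6 - 1\right)^{2} = 5^{2} = 25$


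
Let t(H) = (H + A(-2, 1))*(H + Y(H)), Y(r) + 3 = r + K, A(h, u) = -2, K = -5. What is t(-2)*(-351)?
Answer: -16848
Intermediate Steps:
Y(r) = -8 + r (Y(r) = -3 + (r - 5) = -3 + (-5 + r) = -8 + r)
t(H) = (-8 + 2*H)*(-2 + H) (t(H) = (H - 2)*(H + (-8 + H)) = (-2 + H)*(-8 + 2*H) = (-8 + 2*H)*(-2 + H))
t(-2)*(-351) = (16 - 12*(-2) + 2*(-2)**2)*(-351) = (16 + 24 + 2*4)*(-351) = (16 + 24 + 8)*(-351) = 48*(-351) = -16848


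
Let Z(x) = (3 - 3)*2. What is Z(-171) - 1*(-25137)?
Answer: 25137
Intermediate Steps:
Z(x) = 0 (Z(x) = 0*2 = 0)
Z(-171) - 1*(-25137) = 0 - 1*(-25137) = 0 + 25137 = 25137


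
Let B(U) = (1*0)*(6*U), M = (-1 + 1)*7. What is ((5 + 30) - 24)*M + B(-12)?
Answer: 0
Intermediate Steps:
M = 0 (M = 0*7 = 0)
B(U) = 0 (B(U) = 0*(6*U) = 0)
((5 + 30) - 24)*M + B(-12) = ((5 + 30) - 24)*0 + 0 = (35 - 24)*0 + 0 = 11*0 + 0 = 0 + 0 = 0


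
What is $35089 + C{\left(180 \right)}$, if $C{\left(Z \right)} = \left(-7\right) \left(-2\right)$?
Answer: $35103$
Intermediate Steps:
$C{\left(Z \right)} = 14$
$35089 + C{\left(180 \right)} = 35089 + 14 = 35103$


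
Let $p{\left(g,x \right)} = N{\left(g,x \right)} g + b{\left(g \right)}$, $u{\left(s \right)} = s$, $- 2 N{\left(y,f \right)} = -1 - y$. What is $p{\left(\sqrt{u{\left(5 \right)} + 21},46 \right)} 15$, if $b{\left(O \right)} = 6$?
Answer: $285 + \frac{15 \sqrt{26}}{2} \approx 323.24$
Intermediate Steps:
$N{\left(y,f \right)} = \frac{1}{2} + \frac{y}{2}$ ($N{\left(y,f \right)} = - \frac{-1 - y}{2} = \frac{1}{2} + \frac{y}{2}$)
$p{\left(g,x \right)} = 6 + g \left(\frac{1}{2} + \frac{g}{2}\right)$ ($p{\left(g,x \right)} = \left(\frac{1}{2} + \frac{g}{2}\right) g + 6 = g \left(\frac{1}{2} + \frac{g}{2}\right) + 6 = 6 + g \left(\frac{1}{2} + \frac{g}{2}\right)$)
$p{\left(\sqrt{u{\left(5 \right)} + 21},46 \right)} 15 = \left(6 + \frac{\sqrt{5 + 21} \left(1 + \sqrt{5 + 21}\right)}{2}\right) 15 = \left(6 + \frac{\sqrt{26} \left(1 + \sqrt{26}\right)}{2}\right) 15 = 90 + \frac{15 \sqrt{26} \left(1 + \sqrt{26}\right)}{2}$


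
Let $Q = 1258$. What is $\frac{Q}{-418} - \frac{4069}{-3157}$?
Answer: $- \frac{103212}{59983} \approx -1.7207$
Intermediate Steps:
$\frac{Q}{-418} - \frac{4069}{-3157} = \frac{1258}{-418} - \frac{4069}{-3157} = 1258 \left(- \frac{1}{418}\right) - - \frac{4069}{3157} = - \frac{629}{209} + \frac{4069}{3157} = - \frac{103212}{59983}$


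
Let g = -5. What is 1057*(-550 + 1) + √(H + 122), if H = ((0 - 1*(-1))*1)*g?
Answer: -580293 + 3*√13 ≈ -5.8028e+5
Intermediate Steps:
H = -5 (H = ((0 - 1*(-1))*1)*(-5) = ((0 + 1)*1)*(-5) = (1*1)*(-5) = 1*(-5) = -5)
1057*(-550 + 1) + √(H + 122) = 1057*(-550 + 1) + √(-5 + 122) = 1057*(-549) + √117 = -580293 + 3*√13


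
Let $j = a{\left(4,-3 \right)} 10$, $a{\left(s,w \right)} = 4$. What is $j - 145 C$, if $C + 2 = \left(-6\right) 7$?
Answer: $6420$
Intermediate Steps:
$j = 40$ ($j = 4 \cdot 10 = 40$)
$C = -44$ ($C = -2 - 42 = -44$)
$j - 145 C = 40 - -6380 = 40 + 6380 = 6420$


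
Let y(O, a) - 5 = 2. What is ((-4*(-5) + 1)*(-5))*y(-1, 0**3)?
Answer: -735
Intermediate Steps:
y(O, a) = 7 (y(O, a) = 5 + 2 = 7)
((-4*(-5) + 1)*(-5))*y(-1, 0**3) = ((-4*(-5) + 1)*(-5))*7 = ((20 + 1)*(-5))*7 = (21*(-5))*7 = -105*7 = -735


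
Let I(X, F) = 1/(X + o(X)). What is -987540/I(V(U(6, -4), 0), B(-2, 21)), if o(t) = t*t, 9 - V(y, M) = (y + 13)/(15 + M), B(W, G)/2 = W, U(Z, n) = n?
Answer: -389880792/5 ≈ -7.7976e+7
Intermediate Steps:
B(W, G) = 2*W
V(y, M) = 9 - (13 + y)/(15 + M) (V(y, M) = 9 - (y + 13)/(15 + M) = 9 - (13 + y)/(15 + M))
o(t) = t**2
I(X, F) = 1/(X + X**2)
-987540/I(V(U(6, -4), 0), B(-2, 21)) = -987540*(1 + (122 - 1*(-4) + 9*0)/(15 + 0))*(122 - 1*(-4) + 9*0)/(15 + 0) = -987540*(1 + (122 + 4 + 0)/15)*(122 + 4 + 0)/15 = -987540/(1/((((1/15)*126))*(1 + (1/15)*126))) = -987540/(1/((42/5)*(1 + 42/5))) = -987540/(5/(42*(47/5))) = -987540/((5/42)*(5/47)) = -987540/25/1974 = -987540*1974/25 = -389880792/5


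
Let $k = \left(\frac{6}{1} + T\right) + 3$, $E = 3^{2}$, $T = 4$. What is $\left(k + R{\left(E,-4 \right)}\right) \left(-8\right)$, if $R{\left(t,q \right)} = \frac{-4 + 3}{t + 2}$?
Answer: $- \frac{1136}{11} \approx -103.27$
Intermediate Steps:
$E = 9$
$R{\left(t,q \right)} = - \frac{1}{2 + t}$
$k = 13$ ($k = \left(\frac{6}{1} + 4\right) + 3 = \left(6 \cdot 1 + 4\right) + 3 = \left(6 + 4\right) + 3 = 10 + 3 = 13$)
$\left(k + R{\left(E,-4 \right)}\right) \left(-8\right) = \left(13 - \frac{1}{2 + 9}\right) \left(-8\right) = \left(13 - \frac{1}{11}\right) \left(-8\right) = \frac{142}{11} \left(-8\right) = - \frac{1136}{11}$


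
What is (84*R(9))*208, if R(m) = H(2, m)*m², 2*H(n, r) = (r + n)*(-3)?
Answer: -23351328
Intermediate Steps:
H(n, r) = -3*n/2 - 3*r/2 (H(n, r) = ((r + n)*(-3))/2 = ((n + r)*(-3))/2 = (-3*n - 3*r)/2 = -3*n/2 - 3*r/2)
R(m) = m²*(-3 - 3*m/2) (R(m) = (-3/2*2 - 3*m/2)*m² = (-3 - 3*m/2)*m² = m²*(-3 - 3*m/2))
(84*R(9))*208 = (84*((3/2)*9²*(-2 - 1*9)))*208 = (84*((3/2)*81*(-2 - 9)))*208 = (84*((3/2)*81*(-11)))*208 = (84*(-2673/2))*208 = -112266*208 = -23351328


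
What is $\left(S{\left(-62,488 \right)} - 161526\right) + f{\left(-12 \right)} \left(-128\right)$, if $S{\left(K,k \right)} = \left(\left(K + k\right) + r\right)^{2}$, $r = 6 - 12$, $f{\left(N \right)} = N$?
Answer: $16410$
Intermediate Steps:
$r = -6$ ($r = 6 - 12 = -6$)
$S{\left(K,k \right)} = \left(-6 + K + k\right)^{2}$ ($S{\left(K,k \right)} = \left(\left(K + k\right) - 6\right)^{2} = \left(-6 + K + k\right)^{2}$)
$\left(S{\left(-62,488 \right)} - 161526\right) + f{\left(-12 \right)} \left(-128\right) = \left(\left(-6 - 62 + 488\right)^{2} - 161526\right) - -1536 = \left(420^{2} - 161526\right) + 1536 = \left(176400 - 161526\right) + 1536 = 14874 + 1536 = 16410$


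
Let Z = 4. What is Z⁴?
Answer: 256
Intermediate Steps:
Z⁴ = 4⁴ = 256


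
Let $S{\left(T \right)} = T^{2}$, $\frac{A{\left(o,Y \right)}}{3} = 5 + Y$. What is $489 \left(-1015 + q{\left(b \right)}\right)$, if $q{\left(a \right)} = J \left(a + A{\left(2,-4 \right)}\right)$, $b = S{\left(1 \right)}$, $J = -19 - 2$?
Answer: $-537411$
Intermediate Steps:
$A{\left(o,Y \right)} = 15 + 3 Y$ ($A{\left(o,Y \right)} = 3 \left(5 + Y\right) = 15 + 3 Y$)
$J = -21$
$b = 1$ ($b = 1^{2} = 1$)
$q{\left(a \right)} = -63 - 21 a$ ($q{\left(a \right)} = - 21 \left(a + \left(15 + 3 \left(-4\right)\right)\right) = - 21 \left(a + \left(15 - 12\right)\right) = - 21 \left(a + 3\right) = - 21 \left(3 + a\right) = -63 - 21 a$)
$489 \left(-1015 + q{\left(b \right)}\right) = 489 \left(-1015 - 84\right) = 489 \left(-1099\right) = -537411$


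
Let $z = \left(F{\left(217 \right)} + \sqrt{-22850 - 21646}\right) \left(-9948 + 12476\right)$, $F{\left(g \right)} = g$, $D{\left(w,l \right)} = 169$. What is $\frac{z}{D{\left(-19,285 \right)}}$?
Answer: $\frac{548576}{169} + \frac{30336 i \sqrt{309}}{169} \approx 3246.0 + 3155.4 i$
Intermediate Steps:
$z = 548576 + 30336 i \sqrt{309}$ ($z = \left(217 + \sqrt{-22850 - 21646}\right) \left(-9948 + 12476\right) = \left(217 + \sqrt{-44496}\right) 2528 = \left(217 + 12 i \sqrt{309}\right) 2528 = 548576 + 30336 i \sqrt{309} \approx 5.4858 \cdot 10^{5} + 5.3326 \cdot 10^{5} i$)
$\frac{z}{D{\left(-19,285 \right)}} = \frac{548576 + 30336 i \sqrt{309}}{169} = \left(548576 + 30336 i \sqrt{309}\right) \frac{1}{169} = \frac{548576}{169} + \frac{30336 i \sqrt{309}}{169}$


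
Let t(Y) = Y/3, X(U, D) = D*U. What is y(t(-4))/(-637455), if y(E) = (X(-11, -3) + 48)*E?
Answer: 36/212485 ≈ 0.00016942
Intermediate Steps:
t(Y) = Y/3 (t(Y) = Y*(⅓) = Y/3)
y(E) = 81*E (y(E) = (-3*(-11) + 48)*E = (33 + 48)*E = 81*E)
y(t(-4))/(-637455) = (81*((⅓)*(-4)))/(-637455) = (81*(-4/3))*(-1/637455) = -108*(-1/637455) = 36/212485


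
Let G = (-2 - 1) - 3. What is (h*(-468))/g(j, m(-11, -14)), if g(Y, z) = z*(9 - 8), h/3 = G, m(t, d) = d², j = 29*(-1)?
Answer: 2106/49 ≈ 42.980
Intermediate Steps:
j = -29
G = -6 (G = -3 - 3 = -6)
h = -18 (h = 3*(-6) = -18)
g(Y, z) = z (g(Y, z) = z*1 = z)
(h*(-468))/g(j, m(-11, -14)) = (-18*(-468))/((-14)²) = 8424/196 = 8424*(1/196) = 2106/49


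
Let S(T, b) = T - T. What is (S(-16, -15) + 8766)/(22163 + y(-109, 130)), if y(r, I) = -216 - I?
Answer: 8766/21817 ≈ 0.40180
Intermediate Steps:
S(T, b) = 0
(S(-16, -15) + 8766)/(22163 + y(-109, 130)) = (0 + 8766)/(22163 + (-216 - 1*130)) = 8766/(22163 + (-216 - 130)) = 8766/(22163 - 346) = 8766/21817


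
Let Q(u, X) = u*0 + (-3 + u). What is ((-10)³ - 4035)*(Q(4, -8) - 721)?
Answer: 3625200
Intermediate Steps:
Q(u, X) = -3 + u (Q(u, X) = 0 + (-3 + u) = -3 + u)
((-10)³ - 4035)*(Q(4, -8) - 721) = ((-10)³ - 4035)*((-3 + 4) - 721) = (-1000 - 4035)*(1 - 721) = -5035*(-720) = 3625200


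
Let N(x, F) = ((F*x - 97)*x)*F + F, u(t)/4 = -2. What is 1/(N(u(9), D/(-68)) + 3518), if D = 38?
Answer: 578/1793985 ≈ 0.00032219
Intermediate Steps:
u(t) = -8 (u(t) = 4*(-2) = -8)
N(x, F) = F + F*x*(-97 + F*x) (N(x, F) = ((-97 + F*x)*x)*F + F = (x*(-97 + F*x))*F + F = F*x*(-97 + F*x) + F = F + F*x*(-97 + F*x))
1/(N(u(9), D/(-68)) + 3518) = 1/((38/(-68))*(1 - 97*(-8) + (38/(-68))*(-8)²) + 3518) = 1/((38*(-1/68))*(1 + 776 + (38*(-1/68))*64) + 3518) = 1/(-19*(1 + 776 - 19/34*64)/34 + 3518) = 1/(-19*(1 + 776 - 608/17)/34 + 3518) = 1/(-19/34*12601/17 + 3518) = 1/(-239419/578 + 3518) = 1/(1793985/578) = 578/1793985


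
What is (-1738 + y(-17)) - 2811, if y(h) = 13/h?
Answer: -77346/17 ≈ -4549.8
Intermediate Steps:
(-1738 + y(-17)) - 2811 = (-1738 + 13/(-17)) - 2811 = (-1738 + 13*(-1/17)) - 2811 = (-1738 - 13/17) - 2811 = -29559/17 - 2811 = -77346/17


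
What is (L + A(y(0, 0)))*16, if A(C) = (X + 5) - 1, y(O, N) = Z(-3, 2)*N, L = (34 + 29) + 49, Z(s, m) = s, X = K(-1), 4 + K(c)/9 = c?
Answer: 1136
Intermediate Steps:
K(c) = -36 + 9*c
X = -45 (X = -36 + 9*(-1) = -36 - 9 = -45)
L = 112 (L = 63 + 49 = 112)
y(O, N) = -3*N
A(C) = -41 (A(C) = (-45 + 5) - 1 = -40 - 1 = -41)
(L + A(y(0, 0)))*16 = (112 - 41)*16 = 71*16 = 1136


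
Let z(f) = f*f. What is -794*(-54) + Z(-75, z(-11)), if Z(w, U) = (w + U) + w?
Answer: 42847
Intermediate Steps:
z(f) = f²
Z(w, U) = U + 2*w (Z(w, U) = (U + w) + w = U + 2*w)
-794*(-54) + Z(-75, z(-11)) = -794*(-54) + ((-11)² + 2*(-75)) = 42876 + (121 - 150) = 42876 - 29 = 42847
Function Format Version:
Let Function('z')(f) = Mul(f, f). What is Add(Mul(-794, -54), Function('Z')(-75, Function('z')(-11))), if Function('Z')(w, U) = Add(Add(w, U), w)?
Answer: 42847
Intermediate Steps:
Function('z')(f) = Pow(f, 2)
Function('Z')(w, U) = Add(U, Mul(2, w)) (Function('Z')(w, U) = Add(Add(U, w), w) = Add(U, Mul(2, w)))
Add(Mul(-794, -54), Function('Z')(-75, Function('z')(-11))) = Add(Mul(-794, -54), Add(Pow(-11, 2), Mul(2, -75))) = Add(42876, Add(121, -150)) = Add(42876, -29) = 42847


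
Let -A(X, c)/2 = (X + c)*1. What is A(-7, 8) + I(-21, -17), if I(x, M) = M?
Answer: -19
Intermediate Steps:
A(X, c) = -2*X - 2*c (A(X, c) = -2*(X + c) = -2*X - 2*c)
A(-7, 8) + I(-21, -17) = (-2*(-7) - 2*8) - 17 = (14 - 16) - 17 = -2 - 17 = -19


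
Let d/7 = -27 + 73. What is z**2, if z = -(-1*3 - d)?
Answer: 105625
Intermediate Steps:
d = 322 (d = 7*(-27 + 73) = 7*46 = 322)
z = 325 (z = -(-1*3 - 1*322) = -(-3 - 322) = -1*(-325) = 325)
z**2 = 325**2 = 105625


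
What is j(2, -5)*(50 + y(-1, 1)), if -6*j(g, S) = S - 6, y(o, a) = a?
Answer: 187/2 ≈ 93.500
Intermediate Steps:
j(g, S) = 1 - S/6 (j(g, S) = -(S - 6)/6 = -(-6 + S)/6 = 1 - S/6)
j(2, -5)*(50 + y(-1, 1)) = (1 - ⅙*(-5))*(50 + 1) = (1 + ⅚)*51 = (11/6)*51 = 187/2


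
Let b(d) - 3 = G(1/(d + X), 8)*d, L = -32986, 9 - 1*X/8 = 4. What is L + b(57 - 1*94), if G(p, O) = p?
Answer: -98986/3 ≈ -32995.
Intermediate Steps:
X = 40 (X = 72 - 8*4 = 72 - 32 = 40)
b(d) = 3 + d/(40 + d) (b(d) = 3 + d/(d + 40) = 3 + d/(40 + d))
L + b(57 - 1*94) = -32986 + 4*(30 + (57 - 1*94))/(40 + (57 - 1*94)) = -32986 + 4*(30 + (57 - 94))/(40 + (57 - 94)) = -32986 + 4*(30 - 37)/(40 - 37) = -32986 + 4*(-7)/3 = -32986 + 4*(1/3)*(-7) = -32986 - 28/3 = -98986/3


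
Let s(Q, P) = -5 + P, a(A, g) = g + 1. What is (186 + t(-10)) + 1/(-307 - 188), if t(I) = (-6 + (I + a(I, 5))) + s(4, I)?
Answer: 79694/495 ≈ 161.00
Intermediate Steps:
a(A, g) = 1 + g
t(I) = -5 + 2*I (t(I) = (-6 + (I + (1 + 5))) + (-5 + I) = (-6 + (I + 6)) + (-5 + I) = (-6 + (6 + I)) + (-5 + I) = I + (-5 + I) = -5 + 2*I)
(186 + t(-10)) + 1/(-307 - 188) = (186 + (-5 + 2*(-10))) + 1/(-307 - 188) = (186 + (-5 - 20)) + 1/(-495) = (186 - 25) - 1/495 = 161 - 1/495 = 79694/495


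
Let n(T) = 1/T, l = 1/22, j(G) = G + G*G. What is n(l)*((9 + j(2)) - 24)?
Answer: -198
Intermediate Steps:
j(G) = G + G²
l = 1/22 ≈ 0.045455
n(l)*((9 + j(2)) - 24) = ((9 + 2*(1 + 2)) - 24)/(1/22) = 22*((9 + 2*3) - 24) = 22*((9 + 6) - 24) = 22*(15 - 24) = 22*(-9) = -198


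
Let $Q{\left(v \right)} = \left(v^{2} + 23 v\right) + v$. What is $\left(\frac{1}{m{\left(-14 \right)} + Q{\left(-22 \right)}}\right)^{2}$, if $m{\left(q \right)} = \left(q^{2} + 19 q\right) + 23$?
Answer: $\frac{1}{8281} \approx 0.00012076$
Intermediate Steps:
$Q{\left(v \right)} = v^{2} + 24 v$
$m{\left(q \right)} = 23 + q^{2} + 19 q$
$\left(\frac{1}{m{\left(-14 \right)} + Q{\left(-22 \right)}}\right)^{2} = \left(\frac{1}{\left(23 + \left(-14\right)^{2} + 19 \left(-14\right)\right) - 22 \left(24 - 22\right)}\right)^{2} = \left(\frac{1}{\left(23 + 196 - 266\right) - 44}\right)^{2} = \left(\frac{1}{-47 - 44}\right)^{2} = \left(\frac{1}{-91}\right)^{2} = \left(- \frac{1}{91}\right)^{2} = \frac{1}{8281}$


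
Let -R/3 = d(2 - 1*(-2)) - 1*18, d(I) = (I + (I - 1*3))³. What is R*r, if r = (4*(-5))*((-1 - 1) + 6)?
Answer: 25680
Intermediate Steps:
d(I) = (-3 + 2*I)³ (d(I) = (I + (I - 3))³ = (I + (-3 + I))³ = (-3 + 2*I)³)
R = -321 (R = -3*((-3 + 2*(2 - 1*(-2)))³ - 1*18) = -3*((-3 + 2*(2 + 2))³ - 18) = -3*((-3 + 2*4)³ - 18) = -3*((-3 + 8)³ - 18) = -3*(5³ - 18) = -3*(125 - 18) = -3*107 = -321)
r = -80 (r = -20*(-2 + 6) = -20*4 = -80)
R*r = -321*(-80) = 25680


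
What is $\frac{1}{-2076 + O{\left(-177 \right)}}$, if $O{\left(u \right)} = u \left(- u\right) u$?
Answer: $\frac{1}{5543157} \approx 1.804 \cdot 10^{-7}$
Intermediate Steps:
$O{\left(u \right)} = - u^{3}$ ($O{\left(u \right)} = - u^{2} u = - u^{3}$)
$\frac{1}{-2076 + O{\left(-177 \right)}} = \frac{1}{-2076 - \left(-177\right)^{3}} = \frac{1}{-2076 - -5545233} = \frac{1}{-2076 + 5545233} = \frac{1}{5543157}$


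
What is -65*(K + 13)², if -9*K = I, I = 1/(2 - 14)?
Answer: -128311625/11664 ≈ -11001.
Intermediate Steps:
I = -1/12 (I = 1/(-12) = -1/12 ≈ -0.083333)
K = 1/108 (K = -⅑*(-1/12) = 1/108 ≈ 0.0092593)
-65*(K + 13)² = -65*(1/108 + 13)² = -65*(1405/108)² = -65*1974025/11664 = -128311625/11664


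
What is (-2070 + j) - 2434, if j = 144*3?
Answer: -4072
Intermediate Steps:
j = 432
(-2070 + j) - 2434 = (-2070 + 432) - 2434 = -1638 - 2434 = -4072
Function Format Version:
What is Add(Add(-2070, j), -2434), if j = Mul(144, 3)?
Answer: -4072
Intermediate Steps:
j = 432
Add(Add(-2070, j), -2434) = Add(Add(-2070, 432), -2434) = Add(-1638, -2434) = -4072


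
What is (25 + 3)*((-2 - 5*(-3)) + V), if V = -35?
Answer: -616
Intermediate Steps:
(25 + 3)*((-2 - 5*(-3)) + V) = (25 + 3)*((-2 - 5*(-3)) - 35) = 28*((-2 + 15) - 35) = 28*(13 - 35) = 28*(-22) = -616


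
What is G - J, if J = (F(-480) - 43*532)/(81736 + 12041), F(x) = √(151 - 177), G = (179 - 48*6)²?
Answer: 1114187413/93777 - I*√26/93777 ≈ 11881.0 - 5.4374e-5*I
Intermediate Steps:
G = 11881 (G = (179 - 288)² = (-109)² = 11881)
F(x) = I*√26 (F(x) = √(-26) = I*√26)
J = -22876/93777 + I*√26/93777 (J = (I*√26 - 43*532)/(81736 + 12041) = (I*√26 - 22876)/93777 = (-22876 + I*√26)*(1/93777) = -22876/93777 + I*√26/93777 ≈ -0.24394 + 5.4374e-5*I)
G - J = 11881 - (-22876/93777 + I*√26/93777) = 11881 + (22876/93777 - I*√26/93777) = 1114187413/93777 - I*√26/93777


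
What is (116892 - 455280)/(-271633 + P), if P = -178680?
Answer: 338388/450313 ≈ 0.75145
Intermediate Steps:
(116892 - 455280)/(-271633 + P) = (116892 - 455280)/(-271633 - 178680) = -338388/(-450313) = -338388*(-1/450313) = 338388/450313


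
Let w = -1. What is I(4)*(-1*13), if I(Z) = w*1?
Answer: 13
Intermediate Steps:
I(Z) = -1 (I(Z) = -1*1 = -1)
I(4)*(-1*13) = -(-1)*13 = -1*(-13) = 13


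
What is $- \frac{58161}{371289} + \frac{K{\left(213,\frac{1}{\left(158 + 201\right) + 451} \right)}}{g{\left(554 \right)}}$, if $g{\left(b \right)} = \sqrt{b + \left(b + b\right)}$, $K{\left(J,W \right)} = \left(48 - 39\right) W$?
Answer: $- \frac{19387}{123763} + \frac{\sqrt{1662}}{149580} \approx -0.15637$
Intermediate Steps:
$K{\left(J,W \right)} = 9 W$
$g{\left(b \right)} = \sqrt{3} \sqrt{b}$ ($g{\left(b \right)} = \sqrt{b + 2 b} = \sqrt{3 b} = \sqrt{3} \sqrt{b}$)
$- \frac{58161}{371289} + \frac{K{\left(213,\frac{1}{\left(158 + 201\right) + 451} \right)}}{g{\left(554 \right)}} = - \frac{58161}{371289} + \frac{9 \frac{1}{\left(158 + 201\right) + 451}}{\sqrt{3} \sqrt{554}} = \left(-58161\right) \frac{1}{371289} + \frac{9 \frac{1}{359 + 451}}{\sqrt{1662}} = - \frac{19387}{123763} + \frac{9}{810} \frac{\sqrt{1662}}{1662} = - \frac{19387}{123763} + 9 \cdot \frac{1}{810} \frac{\sqrt{1662}}{1662} = - \frac{19387}{123763} + \frac{\frac{1}{1662} \sqrt{1662}}{90} = - \frac{19387}{123763} + \frac{\sqrt{1662}}{149580}$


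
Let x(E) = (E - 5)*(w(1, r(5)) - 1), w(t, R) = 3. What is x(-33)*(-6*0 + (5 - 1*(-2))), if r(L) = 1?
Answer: -532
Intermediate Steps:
x(E) = -10 + 2*E (x(E) = (E - 5)*(3 - 1) = (-5 + E)*2 = -10 + 2*E)
x(-33)*(-6*0 + (5 - 1*(-2))) = (-10 + 2*(-33))*(-6*0 + (5 - 1*(-2))) = (-10 - 66)*(0 + (5 + 2)) = -76*(0 + 7) = -76*7 = -532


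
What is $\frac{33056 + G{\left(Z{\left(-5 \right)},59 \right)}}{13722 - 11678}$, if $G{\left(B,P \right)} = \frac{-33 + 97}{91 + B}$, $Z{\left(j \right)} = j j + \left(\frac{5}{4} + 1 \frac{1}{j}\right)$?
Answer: $\frac{19346344}{1196251} \approx 16.172$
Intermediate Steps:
$Z{\left(j \right)} = \frac{5}{4} + \frac{1}{j} + j^{2}$ ($Z{\left(j \right)} = j^{2} + \left(5 \cdot \frac{1}{4} + \frac{1}{j}\right) = j^{2} + \left(\frac{5}{4} + \frac{1}{j}\right) = \frac{5}{4} + \frac{1}{j} + j^{2}$)
$G{\left(B,P \right)} = \frac{64}{91 + B}$
$\frac{33056 + G{\left(Z{\left(-5 \right)},59 \right)}}{13722 - 11678} = \frac{33056 + \frac{64}{91 + \left(\frac{5}{4} + \frac{1}{-5} + \left(-5\right)^{2}\right)}}{13722 - 11678} = \frac{33056 + \frac{64}{91 + \left(\frac{5}{4} - \frac{1}{5} + 25\right)}}{2044} = \left(33056 + \frac{64}{91 + \frac{521}{20}}\right) \frac{1}{2044} = \left(33056 + \frac{64}{\frac{2341}{20}}\right) \frac{1}{2044} = \left(33056 + 64 \cdot \frac{20}{2341}\right) \frac{1}{2044} = \left(33056 + \frac{1280}{2341}\right) \frac{1}{2044} = \frac{77385376}{2341} \cdot \frac{1}{2044} = \frac{19346344}{1196251}$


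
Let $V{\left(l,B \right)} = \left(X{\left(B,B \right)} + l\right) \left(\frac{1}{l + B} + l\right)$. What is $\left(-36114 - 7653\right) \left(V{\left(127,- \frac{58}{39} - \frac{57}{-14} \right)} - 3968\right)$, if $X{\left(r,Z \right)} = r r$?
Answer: $- \frac{1334497483791699771}{2343622372} \approx -5.6942 \cdot 10^{8}$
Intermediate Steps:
$X{\left(r,Z \right)} = r^{2}$
$V{\left(l,B \right)} = \left(l + B^{2}\right) \left(l + \frac{1}{B + l}\right)$ ($V{\left(l,B \right)} = \left(B^{2} + l\right) \left(\frac{1}{l + B} + l\right) = \left(l + B^{2}\right) \left(\frac{1}{B + l} + l\right) = \left(l + B^{2}\right) \left(l + \frac{1}{B + l}\right)$)
$\left(-36114 - 7653\right) \left(V{\left(127,- \frac{58}{39} - \frac{57}{-14} \right)} - 3968\right) = \left(-36114 - 7653\right) \left(\frac{127 + \left(- \frac{58}{39} - \frac{57}{-14}\right)^{2} + 127^{3} + \left(- \frac{58}{39} - \frac{57}{-14}\right) 127^{2} + 127 \left(- \frac{58}{39} - \frac{57}{-14}\right)^{3} + \left(- \frac{58}{39} - \frac{57}{-14}\right)^{2} \cdot 127^{2}}{\left(- \frac{58}{39} - \frac{57}{-14}\right) + 127} - 3968\right) = - 43767 \left(\frac{127 + \left(\left(-58\right) \frac{1}{39} - - \frac{57}{14}\right)^{2} + 2048383 + \left(\left(-58\right) \frac{1}{39} - - \frac{57}{14}\right) 16129 + 127 \left(\left(-58\right) \frac{1}{39} - - \frac{57}{14}\right)^{3} + \left(\left(-58\right) \frac{1}{39} - - \frac{57}{14}\right)^{2} \cdot 16129}{\left(\left(-58\right) \frac{1}{39} - - \frac{57}{14}\right) + 127} - 3968\right) = - 43767 \left(\frac{127 + \left(- \frac{58}{39} + \frac{57}{14}\right)^{2} + 2048383 + \left(- \frac{58}{39} + \frac{57}{14}\right) 16129 + 127 \left(- \frac{58}{39} + \frac{57}{14}\right)^{3} + \left(- \frac{58}{39} + \frac{57}{14}\right)^{2} \cdot 16129}{\left(- \frac{58}{39} + \frac{57}{14}\right) + 127} - 3968\right) = - 43767 \left(\frac{127 + \left(\frac{1411}{546}\right)^{2} + 2048383 + \frac{1411}{546} \cdot 16129 + 127 \left(\frac{1411}{546}\right)^{3} + \left(\frac{1411}{546}\right)^{2} \cdot 16129}{\frac{1411}{546} + 127} - 3968\right) = - 43767 \left(\frac{127 + \frac{1990921}{298116} + 2048383 + \frac{22758019}{546} + 127 \cdot \frac{2809189531}{162771336} + \frac{1990921}{298116} \cdot 16129}{\frac{70753}{546}} - 3968\right) = - 43767 \left(\frac{546 \left(127 + \frac{1990921}{298116} + 2048383 + \frac{22758019}{546} + \frac{356767070437}{162771336} + \frac{32111564809}{298116}\right)}{70753} - 3968\right) = - 43767 \left(\frac{546}{70753} \cdot \frac{358114007600581}{162771336} - 3968\right) = - 43767 \left(\frac{358114007600581}{21092601348} - 3968\right) = \left(-43767\right) \frac{274418565451717}{21092601348} = - \frac{1334497483791699771}{2343622372}$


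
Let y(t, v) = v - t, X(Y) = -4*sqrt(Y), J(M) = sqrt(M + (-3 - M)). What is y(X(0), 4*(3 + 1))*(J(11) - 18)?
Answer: -288 + 16*I*sqrt(3) ≈ -288.0 + 27.713*I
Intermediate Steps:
J(M) = I*sqrt(3) (J(M) = sqrt(-3) = I*sqrt(3))
y(X(0), 4*(3 + 1))*(J(11) - 18) = (4*(3 + 1) - (-4)*sqrt(0))*(I*sqrt(3) - 18) = (4*4 - (-4)*0)*(-18 + I*sqrt(3)) = (16 - 1*0)*(-18 + I*sqrt(3)) = (16 + 0)*(-18 + I*sqrt(3)) = 16*(-18 + I*sqrt(3)) = -288 + 16*I*sqrt(3)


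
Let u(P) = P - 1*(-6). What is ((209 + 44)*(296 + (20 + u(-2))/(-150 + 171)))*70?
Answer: 5262400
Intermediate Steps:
u(P) = 6 + P (u(P) = P + 6 = 6 + P)
((209 + 44)*(296 + (20 + u(-2))/(-150 + 171)))*70 = ((209 + 44)*(296 + (20 + (6 - 2))/(-150 + 171)))*70 = (253*(296 + (20 + 4)/21))*70 = (253*(296 + 24*(1/21)))*70 = (253*(296 + 8/7))*70 = (253*(2080/7))*70 = (526240/7)*70 = 5262400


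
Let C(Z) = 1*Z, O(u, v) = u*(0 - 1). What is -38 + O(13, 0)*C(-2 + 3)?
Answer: -51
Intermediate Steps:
O(u, v) = -u (O(u, v) = u*(-1) = -u)
C(Z) = Z
-38 + O(13, 0)*C(-2 + 3) = -38 + (-1*13)*(-2 + 3) = -38 - 13*1 = -38 - 13 = -51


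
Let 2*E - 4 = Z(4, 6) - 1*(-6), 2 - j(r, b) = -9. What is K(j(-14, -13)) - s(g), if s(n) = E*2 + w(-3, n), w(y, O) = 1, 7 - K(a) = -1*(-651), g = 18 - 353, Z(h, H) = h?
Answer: -659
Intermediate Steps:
j(r, b) = 11 (j(r, b) = 2 - 1*(-9) = 2 + 9 = 11)
g = -335
K(a) = -644 (K(a) = 7 - (-1)*(-651) = 7 - 1*651 = 7 - 651 = -644)
E = 7 (E = 2 + (4 - 1*(-6))/2 = 2 + (4 + 6)/2 = 2 + (1/2)*10 = 2 + 5 = 7)
s(n) = 15 (s(n) = 7*2 + 1 = 14 + 1 = 15)
K(j(-14, -13)) - s(g) = -644 - 1*15 = -644 - 15 = -659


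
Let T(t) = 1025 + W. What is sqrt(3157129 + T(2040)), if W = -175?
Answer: 11*sqrt(26099) ≈ 1777.1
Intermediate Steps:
T(t) = 850 (T(t) = 1025 - 175 = 850)
sqrt(3157129 + T(2040)) = sqrt(3157129 + 850) = sqrt(3157979) = 11*sqrt(26099)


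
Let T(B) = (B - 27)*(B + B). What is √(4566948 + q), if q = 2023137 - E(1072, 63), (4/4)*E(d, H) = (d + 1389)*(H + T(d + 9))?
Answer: I*√5601563786 ≈ 74844.0*I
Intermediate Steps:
T(B) = 2*B*(-27 + B) (T(B) = (-27 + B)*(2*B) = 2*B*(-27 + B))
E(d, H) = (1389 + d)*(H + 2*(-18 + d)*(9 + d)) (E(d, H) = (d + 1389)*(H + 2*(d + 9)*(-27 + (d + 9))) = (1389 + d)*(H + 2*(9 + d)*(-27 + (9 + d))) = (1389 + d)*(H + 2*(9 + d)*(-18 + d)) = (1389 + d)*(H + 2*(-18 + d)*(9 + d)))
q = -5606130734 (q = 2023137 - (-450036 - 25326*1072 + 2*1072³ + 1389*63 + 2760*1072² + 63*1072) = 2023137 - (-450036 - 27149472 + 2*1231925248 + 87507 + 2760*1149184 + 67536) = 2023137 - (-450036 - 27149472 + 2463850496 + 87507 + 3171747840 + 67536) = 2023137 - 1*5608153871 = 2023137 - 5608153871 = -5606130734)
√(4566948 + q) = √(4566948 - 5606130734) = √(-5601563786) = I*√5601563786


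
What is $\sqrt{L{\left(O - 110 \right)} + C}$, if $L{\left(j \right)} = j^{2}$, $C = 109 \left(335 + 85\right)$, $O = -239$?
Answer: $\sqrt{167581} \approx 409.37$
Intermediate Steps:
$C = 45780$ ($C = 109 \cdot 420 = 45780$)
$\sqrt{L{\left(O - 110 \right)} + C} = \sqrt{\left(-239 - 110\right)^{2} + 45780} = \sqrt{\left(-349\right)^{2} + 45780} = \sqrt{121801 + 45780} = \sqrt{167581}$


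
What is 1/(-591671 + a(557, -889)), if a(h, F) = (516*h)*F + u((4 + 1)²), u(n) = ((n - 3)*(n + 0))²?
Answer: -1/255798439 ≈ -3.9093e-9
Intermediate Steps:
u(n) = n²*(-3 + n)² (u(n) = ((-3 + n)*n)² = (n*(-3 + n))² = n²*(-3 + n)²)
a(h, F) = 302500 + 516*F*h (a(h, F) = (516*h)*F + ((4 + 1)²)²*(-3 + (4 + 1)²)² = 516*F*h + (5²)²*(-3 + 5²)² = 516*F*h + 25²*(-3 + 25)² = 516*F*h + 625*22² = 516*F*h + 625*484 = 516*F*h + 302500 = 302500 + 516*F*h)
1/(-591671 + a(557, -889)) = 1/(-591671 + (302500 + 516*(-889)*557)) = 1/(-591671 + (302500 - 255509268)) = 1/(-591671 - 255206768) = 1/(-255798439) = -1/255798439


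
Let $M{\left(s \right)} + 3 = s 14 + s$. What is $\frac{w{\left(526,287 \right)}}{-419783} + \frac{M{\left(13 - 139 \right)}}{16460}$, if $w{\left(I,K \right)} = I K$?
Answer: $- \frac{468497677}{987089740} \approx -0.47463$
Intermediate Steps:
$M{\left(s \right)} = -3 + 15 s$ ($M{\left(s \right)} = -3 + \left(s 14 + s\right) = -3 + \left(14 s + s\right) = -3 + 15 s$)
$\frac{w{\left(526,287 \right)}}{-419783} + \frac{M{\left(13 - 139 \right)}}{16460} = \frac{526 \cdot 287}{-419783} + \frac{-3 + 15 \left(13 - 139\right)}{16460} = 150962 \left(- \frac{1}{419783}\right) + \left(-3 + 15 \left(-126\right)\right) \frac{1}{16460} = - \frac{21566}{59969} + \left(-3 - 1890\right) \frac{1}{16460} = - \frac{21566}{59969} - \frac{1893}{16460} = - \frac{468497677}{987089740}$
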